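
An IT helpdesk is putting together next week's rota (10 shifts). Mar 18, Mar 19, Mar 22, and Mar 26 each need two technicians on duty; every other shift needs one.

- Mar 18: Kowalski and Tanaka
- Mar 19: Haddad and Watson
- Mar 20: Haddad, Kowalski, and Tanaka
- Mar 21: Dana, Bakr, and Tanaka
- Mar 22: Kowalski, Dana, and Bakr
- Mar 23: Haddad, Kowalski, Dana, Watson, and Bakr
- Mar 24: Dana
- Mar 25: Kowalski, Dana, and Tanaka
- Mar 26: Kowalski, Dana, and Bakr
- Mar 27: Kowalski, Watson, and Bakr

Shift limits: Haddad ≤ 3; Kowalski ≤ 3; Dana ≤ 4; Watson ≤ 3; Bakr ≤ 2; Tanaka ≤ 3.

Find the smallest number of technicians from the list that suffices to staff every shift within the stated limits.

5

14 slots to fill and no one can take more than 4, so at least ⌈14/4⌉ = 4 technicians are needed.
Any 4 technicians together have capacity at most 4+3+3+3 = 13 < 14 slots, so 4 can never suffice.
Haddad, Kowalski, Dana, Watson, and Tanaka alone can cover everything: Mar 18→Kowalski+Tanaka, Mar 19→Haddad+Watson, Mar 20→Haddad, Mar 21→Dana, Mar 22→Kowalski+Dana, Mar 23→Haddad, Mar 24→Dana, Mar 25→Tanaka, Mar 26→Kowalski+Dana, Mar 27→Watson.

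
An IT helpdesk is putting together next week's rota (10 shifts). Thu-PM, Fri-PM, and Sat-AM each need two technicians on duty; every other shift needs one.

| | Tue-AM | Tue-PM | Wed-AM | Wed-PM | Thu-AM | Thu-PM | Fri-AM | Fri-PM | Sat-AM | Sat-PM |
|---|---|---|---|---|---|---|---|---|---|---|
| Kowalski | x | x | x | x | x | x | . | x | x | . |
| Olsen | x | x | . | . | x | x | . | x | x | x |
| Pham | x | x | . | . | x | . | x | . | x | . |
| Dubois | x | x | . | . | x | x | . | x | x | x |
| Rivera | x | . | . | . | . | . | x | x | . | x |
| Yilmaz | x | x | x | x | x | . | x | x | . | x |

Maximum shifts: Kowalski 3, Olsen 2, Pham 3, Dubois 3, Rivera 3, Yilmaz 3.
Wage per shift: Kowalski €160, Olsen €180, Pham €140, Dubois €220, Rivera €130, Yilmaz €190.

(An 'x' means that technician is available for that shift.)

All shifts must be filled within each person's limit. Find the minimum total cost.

Picking the cheapest available technician for each shift independently would cost €1920, but that ignores the shift limits.
An optimal schedule: Tue-AM→Yilmaz, Tue-PM→Pham, Wed-AM→Kowalski, Wed-PM→Kowalski, Thu-AM→Pham, Thu-PM→Kowalski+Olsen, Fri-AM→Rivera, Fri-PM→Rivera+Yilmaz, Sat-AM→Pham+Olsen, Sat-PM→Rivera.
Total: 190 + 140 + 160 + 160 + 140 + 160 + 180 + 130 + 130 + 190 + 140 + 180 + 130 = €2030.

€2030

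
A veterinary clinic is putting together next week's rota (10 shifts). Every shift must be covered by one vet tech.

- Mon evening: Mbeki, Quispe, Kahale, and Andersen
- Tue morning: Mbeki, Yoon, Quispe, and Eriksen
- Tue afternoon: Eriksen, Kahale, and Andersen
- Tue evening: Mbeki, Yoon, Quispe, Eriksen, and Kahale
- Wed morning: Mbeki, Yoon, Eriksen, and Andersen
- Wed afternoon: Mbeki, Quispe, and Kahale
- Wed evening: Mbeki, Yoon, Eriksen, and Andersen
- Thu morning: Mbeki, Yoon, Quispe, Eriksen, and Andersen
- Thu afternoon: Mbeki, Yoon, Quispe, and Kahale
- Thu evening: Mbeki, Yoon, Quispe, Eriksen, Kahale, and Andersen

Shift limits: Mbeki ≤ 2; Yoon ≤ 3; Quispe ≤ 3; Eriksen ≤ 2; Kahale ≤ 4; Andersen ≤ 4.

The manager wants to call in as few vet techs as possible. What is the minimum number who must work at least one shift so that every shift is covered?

10 slots to fill and no one can take more than 4, so at least ⌈10/4⌉ = 3 vet techs are needed.
Mbeki, Kahale, and Andersen alone can cover everything: Mon evening→Kahale, Tue morning→Mbeki, Tue afternoon→Kahale, Tue evening→Mbeki, Wed morning→Andersen, Wed afternoon→Kahale, Wed evening→Andersen, Thu morning→Andersen, Thu afternoon→Kahale, Thu evening→Andersen.

3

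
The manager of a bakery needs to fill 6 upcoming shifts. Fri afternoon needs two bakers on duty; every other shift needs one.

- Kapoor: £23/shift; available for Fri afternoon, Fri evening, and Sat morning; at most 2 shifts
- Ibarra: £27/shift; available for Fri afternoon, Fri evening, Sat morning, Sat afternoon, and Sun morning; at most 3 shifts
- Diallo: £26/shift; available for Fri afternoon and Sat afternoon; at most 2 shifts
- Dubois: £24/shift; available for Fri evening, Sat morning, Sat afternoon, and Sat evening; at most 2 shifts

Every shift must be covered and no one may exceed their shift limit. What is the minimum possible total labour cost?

Sat evening can only be covered by Dubois, so that assignment is forced.
Sun morning can only be covered by Ibarra, so that assignment is forced.
Picking the cheapest available baker for each shift independently would cost £170, but that ignores the shift limits.
An optimal schedule: Fri afternoon→Kapoor+Diallo, Fri evening→Kapoor, Sat morning→Dubois, Sat afternoon→Diallo, Sat evening→Dubois, Sun morning→Ibarra.
Total: 23 + 26 + 23 + 24 + 26 + 24 + 27 = £173.

£173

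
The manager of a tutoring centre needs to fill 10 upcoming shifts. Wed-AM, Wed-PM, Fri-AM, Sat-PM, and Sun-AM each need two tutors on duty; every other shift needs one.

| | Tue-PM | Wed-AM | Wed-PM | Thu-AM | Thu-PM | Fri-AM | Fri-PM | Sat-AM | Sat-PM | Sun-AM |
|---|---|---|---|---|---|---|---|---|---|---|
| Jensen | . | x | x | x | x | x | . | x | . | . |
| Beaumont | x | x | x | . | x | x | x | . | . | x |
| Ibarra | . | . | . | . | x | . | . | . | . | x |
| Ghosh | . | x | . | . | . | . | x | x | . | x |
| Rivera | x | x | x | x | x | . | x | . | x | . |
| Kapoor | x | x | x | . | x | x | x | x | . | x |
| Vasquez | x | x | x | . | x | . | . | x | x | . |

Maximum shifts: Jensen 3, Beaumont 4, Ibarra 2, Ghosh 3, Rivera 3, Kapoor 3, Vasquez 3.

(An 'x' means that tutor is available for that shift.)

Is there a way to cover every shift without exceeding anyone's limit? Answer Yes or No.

Sat-PM can only be covered by Rivera and Vasquez, so that assignment is forced.
One valid schedule: Tue-PM→Beaumont, Wed-AM→Ghosh+Rivera, Wed-PM→Rivera+Kapoor, Thu-AM→Jensen, Thu-PM→Beaumont, Fri-AM→Jensen+Beaumont, Fri-PM→Beaumont, Sat-AM→Jensen, Sat-PM→Rivera+Vasquez, Sun-AM→Ibarra+Ghosh.
Loads: Jensen 3/3, Beaumont 4/4, Ibarra 1/2, Ghosh 2/3, Rivera 3/3, Kapoor 1/3, Vasquez 1/3 — all within limits.

Yes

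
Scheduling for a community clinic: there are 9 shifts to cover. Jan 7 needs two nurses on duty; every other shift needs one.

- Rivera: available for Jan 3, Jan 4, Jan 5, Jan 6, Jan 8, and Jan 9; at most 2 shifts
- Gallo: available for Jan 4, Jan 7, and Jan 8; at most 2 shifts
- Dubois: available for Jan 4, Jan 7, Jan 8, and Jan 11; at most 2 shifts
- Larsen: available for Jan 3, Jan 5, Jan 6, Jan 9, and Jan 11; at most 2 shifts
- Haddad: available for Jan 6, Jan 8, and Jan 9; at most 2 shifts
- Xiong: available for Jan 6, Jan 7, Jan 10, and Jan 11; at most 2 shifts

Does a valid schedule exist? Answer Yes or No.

Jan 10 can only be covered by Xiong, so that assignment is forced.
One valid schedule: Jan 3→Rivera, Jan 4→Gallo, Jan 5→Rivera, Jan 6→Larsen, Jan 7→Gallo+Dubois, Jan 8→Haddad, Jan 9→Larsen, Jan 10→Xiong, Jan 11→Dubois.
Loads: Rivera 2/2, Gallo 2/2, Dubois 2/2, Larsen 2/2, Haddad 1/2, Xiong 1/2 — all within limits.

Yes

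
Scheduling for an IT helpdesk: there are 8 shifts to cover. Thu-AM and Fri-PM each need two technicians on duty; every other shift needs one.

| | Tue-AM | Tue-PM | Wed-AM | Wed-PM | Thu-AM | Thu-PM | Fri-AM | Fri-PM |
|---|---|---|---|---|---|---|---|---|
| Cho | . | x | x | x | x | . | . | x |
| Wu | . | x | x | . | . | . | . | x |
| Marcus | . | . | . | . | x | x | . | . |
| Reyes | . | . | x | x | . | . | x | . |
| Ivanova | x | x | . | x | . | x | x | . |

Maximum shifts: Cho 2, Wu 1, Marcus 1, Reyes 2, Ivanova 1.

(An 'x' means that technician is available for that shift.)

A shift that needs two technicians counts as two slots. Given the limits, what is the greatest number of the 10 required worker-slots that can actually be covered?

Total capacity across all technicians is 2+1+1+2+1 = 7, and 10 slots are needed, so at most 7 can be filled.
An assignment achieving 7: Tue-AM→Ivanova, Wed-AM→Reyes, Thu-AM→Cho+Marcus, Fri-AM→Reyes, Fri-PM→Cho+Wu.
Loads: Cho 2/2, Wu 1/1, Marcus 1/1, Reyes 2/2, Ivanova 1/1.

7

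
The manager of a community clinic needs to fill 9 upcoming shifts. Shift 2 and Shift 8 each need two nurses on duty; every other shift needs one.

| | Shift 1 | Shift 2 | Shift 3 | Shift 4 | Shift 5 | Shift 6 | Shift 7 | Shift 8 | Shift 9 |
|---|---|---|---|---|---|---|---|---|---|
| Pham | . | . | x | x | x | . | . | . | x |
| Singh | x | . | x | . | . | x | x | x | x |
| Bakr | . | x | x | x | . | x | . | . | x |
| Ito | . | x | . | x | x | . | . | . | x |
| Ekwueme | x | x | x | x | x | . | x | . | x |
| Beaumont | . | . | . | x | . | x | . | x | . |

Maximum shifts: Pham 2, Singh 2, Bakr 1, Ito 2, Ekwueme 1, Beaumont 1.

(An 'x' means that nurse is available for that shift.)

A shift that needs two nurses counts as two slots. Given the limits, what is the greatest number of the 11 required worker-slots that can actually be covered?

9

Total capacity across all nurses is 2+2+1+2+1+1 = 9, and 11 slots are needed, so at most 9 can be filled.
An assignment achieving 9: Shift 1→Singh, Shift 2→Bakr+Ito, Shift 3→Pham, Shift 4→Ito, Shift 5→Pham, Shift 7→Singh, Shift 8→Beaumont, Shift 9→Ekwueme.
Loads: Pham 2/2, Singh 2/2, Bakr 1/1, Ito 2/2, Ekwueme 1/1, Beaumont 1/1.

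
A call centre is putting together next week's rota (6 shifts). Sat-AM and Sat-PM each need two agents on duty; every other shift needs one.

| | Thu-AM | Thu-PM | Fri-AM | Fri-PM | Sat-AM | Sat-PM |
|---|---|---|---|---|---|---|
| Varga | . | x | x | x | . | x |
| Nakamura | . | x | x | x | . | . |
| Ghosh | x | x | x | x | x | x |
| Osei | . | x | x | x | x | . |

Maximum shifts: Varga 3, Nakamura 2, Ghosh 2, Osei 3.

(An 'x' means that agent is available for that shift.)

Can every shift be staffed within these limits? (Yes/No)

No

Total capacity is 10 and 8 slots are needed, so capacity alone doesn't rule it out.
Shifts {Thu-AM, Sat-AM, Sat-PM} need 5 worker-slots in total, but the agents available for any of those shifts (Varga, Ghosh, and Osei) can supply at most 4 among them. So no valid schedule exists.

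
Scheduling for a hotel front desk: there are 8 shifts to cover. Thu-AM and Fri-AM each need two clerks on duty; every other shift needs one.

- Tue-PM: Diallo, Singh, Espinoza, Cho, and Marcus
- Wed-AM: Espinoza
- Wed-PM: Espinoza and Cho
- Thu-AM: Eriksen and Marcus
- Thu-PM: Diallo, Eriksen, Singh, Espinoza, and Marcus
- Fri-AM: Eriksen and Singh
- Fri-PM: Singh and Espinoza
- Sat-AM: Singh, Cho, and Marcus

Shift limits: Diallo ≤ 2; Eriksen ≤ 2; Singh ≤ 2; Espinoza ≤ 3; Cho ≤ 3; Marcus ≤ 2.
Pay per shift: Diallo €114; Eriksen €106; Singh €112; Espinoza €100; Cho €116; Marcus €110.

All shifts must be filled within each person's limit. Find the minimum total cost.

€1070

Wed-AM can only be covered by Espinoza, so that assignment is forced.
Thu-AM can only be covered by Eriksen and Marcus, so that assignment is forced.
Fri-AM can only be covered by Eriksen and Singh, so that assignment is forced.
Picking the cheapest available clerk for each shift independently would cost €1044, but that ignores the shift limits.
An optimal schedule: Tue-PM→Singh, Wed-AM→Espinoza, Wed-PM→Espinoza, Thu-AM→Eriksen+Marcus, Thu-PM→Diallo, Fri-AM→Eriksen+Singh, Fri-PM→Espinoza, Sat-AM→Marcus.
Total: 112 + 100 + 100 + 106 + 110 + 114 + 106 + 112 + 100 + 110 = €1070.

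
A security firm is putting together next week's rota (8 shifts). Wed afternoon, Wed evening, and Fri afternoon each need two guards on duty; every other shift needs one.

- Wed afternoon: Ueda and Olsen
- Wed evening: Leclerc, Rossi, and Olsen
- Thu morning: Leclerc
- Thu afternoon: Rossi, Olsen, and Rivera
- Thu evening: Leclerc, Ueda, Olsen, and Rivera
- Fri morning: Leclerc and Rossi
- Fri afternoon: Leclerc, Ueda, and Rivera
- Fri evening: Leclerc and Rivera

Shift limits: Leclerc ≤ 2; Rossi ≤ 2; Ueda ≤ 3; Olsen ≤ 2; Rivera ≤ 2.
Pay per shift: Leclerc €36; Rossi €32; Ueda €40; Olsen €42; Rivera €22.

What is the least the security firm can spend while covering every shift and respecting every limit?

Wed afternoon can only be covered by Ueda and Olsen, so that assignment is forced.
Thu morning can only be covered by Leclerc, so that assignment is forced.
Picking the cheapest available guard for each shift independently would cost €342, but that ignores the shift limits.
An optimal schedule: Wed afternoon→Ueda+Olsen, Wed evening→Rossi+Olsen, Thu morning→Leclerc, Thu afternoon→Rossi, Thu evening→Ueda, Fri morning→Leclerc, Fri afternoon→Ueda+Rivera, Fri evening→Rivera.
Total: 40 + 42 + 32 + 42 + 36 + 32 + 40 + 36 + 40 + 22 + 22 = €384.

€384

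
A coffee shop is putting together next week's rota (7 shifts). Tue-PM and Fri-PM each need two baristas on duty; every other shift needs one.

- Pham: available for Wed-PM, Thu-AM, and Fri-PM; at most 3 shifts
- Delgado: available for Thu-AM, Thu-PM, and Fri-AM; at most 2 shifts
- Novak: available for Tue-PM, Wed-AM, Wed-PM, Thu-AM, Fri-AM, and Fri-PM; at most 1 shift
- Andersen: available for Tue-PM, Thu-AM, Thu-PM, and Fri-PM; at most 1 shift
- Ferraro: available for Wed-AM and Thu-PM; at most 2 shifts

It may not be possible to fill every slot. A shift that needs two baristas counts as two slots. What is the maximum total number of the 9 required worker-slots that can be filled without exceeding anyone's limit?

8

Total capacity across all baristas is 3+2+1+1+2 = 9, and 9 slots are needed, so at most 9 can be filled.
Shifts {Tue-PM, Fri-PM} need 4 slots but only Pham, Novak, and Andersen are available for them, supplying at most 3 — so at least 1 slot must go unfilled.
An assignment achieving 8: Tue-PM→Novak+Andersen, Wed-AM→Ferraro, Wed-PM→Pham, Thu-AM→Pham, Thu-PM→Delgado, Fri-AM→Delgado, Fri-PM→Pham.
Loads: Pham 3/3, Delgado 2/2, Novak 1/1, Andersen 1/1, Ferraro 1/2.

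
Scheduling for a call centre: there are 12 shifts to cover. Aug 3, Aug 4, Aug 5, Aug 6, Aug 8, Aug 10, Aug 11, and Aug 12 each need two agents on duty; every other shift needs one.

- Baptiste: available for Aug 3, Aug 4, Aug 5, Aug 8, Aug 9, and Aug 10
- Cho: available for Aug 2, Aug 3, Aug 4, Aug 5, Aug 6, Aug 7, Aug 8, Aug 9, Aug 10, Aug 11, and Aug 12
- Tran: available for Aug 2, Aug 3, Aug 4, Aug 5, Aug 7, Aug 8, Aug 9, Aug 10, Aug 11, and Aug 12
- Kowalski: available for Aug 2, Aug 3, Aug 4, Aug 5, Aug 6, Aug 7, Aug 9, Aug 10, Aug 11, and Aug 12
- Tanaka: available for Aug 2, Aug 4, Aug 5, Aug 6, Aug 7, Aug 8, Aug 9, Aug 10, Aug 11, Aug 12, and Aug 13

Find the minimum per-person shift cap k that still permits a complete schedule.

With 5 agents and 20 worker-slots to fill, someone must work at least ⌈20/5⌉ = 4 shifts, so k ≥ 4.
k = 4 works: Aug 2→Cho, Aug 3→Baptiste+Cho, Aug 4→Baptiste+Tanaka, Aug 5→Tran+Tanaka, Aug 6→Cho+Kowalski, Aug 7→Cho, Aug 8→Baptiste+Tran, Aug 9→Baptiste, Aug 10→Kowalski+Tanaka, Aug 11→Tran+Kowalski, Aug 12→Tran+Kowalski, Aug 13→Tanaka.
Loads: Baptiste 4, Cho 4, Tran 4, Kowalski 4, Tanaka 4 — all ≤ 4.

4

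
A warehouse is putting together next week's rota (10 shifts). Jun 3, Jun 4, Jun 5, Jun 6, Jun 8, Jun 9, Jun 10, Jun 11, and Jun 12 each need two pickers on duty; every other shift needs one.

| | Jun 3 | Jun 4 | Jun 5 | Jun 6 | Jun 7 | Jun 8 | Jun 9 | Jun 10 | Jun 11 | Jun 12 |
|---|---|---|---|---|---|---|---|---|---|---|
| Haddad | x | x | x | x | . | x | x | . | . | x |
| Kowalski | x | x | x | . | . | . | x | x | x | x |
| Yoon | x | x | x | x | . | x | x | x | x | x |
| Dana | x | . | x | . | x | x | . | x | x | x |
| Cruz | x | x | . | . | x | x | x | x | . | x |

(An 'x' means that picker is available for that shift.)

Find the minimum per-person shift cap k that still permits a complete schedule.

4

With 5 pickers and 19 worker-slots to fill, someone must work at least ⌈19/5⌉ = 4 shifts, so k ≥ 4.
k = 4 works: Jun 3→Dana+Cruz, Jun 4→Haddad+Kowalski, Jun 5→Haddad+Kowalski, Jun 6→Haddad+Yoon, Jun 7→Dana, Jun 8→Haddad+Yoon, Jun 9→Kowalski+Yoon, Jun 10→Dana+Cruz, Jun 11→Kowalski+Yoon, Jun 12→Dana+Cruz.
Loads: Haddad 4, Kowalski 4, Yoon 4, Dana 4, Cruz 3 — all ≤ 4.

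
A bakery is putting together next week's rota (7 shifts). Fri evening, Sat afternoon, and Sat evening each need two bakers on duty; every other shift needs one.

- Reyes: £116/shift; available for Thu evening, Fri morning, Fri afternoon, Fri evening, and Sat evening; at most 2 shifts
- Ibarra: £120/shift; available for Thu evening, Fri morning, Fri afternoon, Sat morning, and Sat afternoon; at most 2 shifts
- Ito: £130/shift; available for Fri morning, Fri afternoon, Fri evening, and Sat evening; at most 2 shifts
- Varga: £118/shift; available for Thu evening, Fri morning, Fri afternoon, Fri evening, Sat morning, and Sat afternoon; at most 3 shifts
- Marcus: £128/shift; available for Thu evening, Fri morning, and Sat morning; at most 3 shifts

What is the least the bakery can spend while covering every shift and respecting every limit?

Sat afternoon can only be covered by Ibarra and Varga, so that assignment is forced.
Sat evening can only be covered by Reyes and Ito, so that assignment is forced.
Picking the cheapest available baker for each shift independently would cost £1184, but that ignores the shift limits.
An optimal schedule: Thu evening→Marcus, Fri morning→Marcus, Fri afternoon→Ibarra, Fri evening→Reyes+Varga, Sat morning→Varga, Sat afternoon→Varga+Ibarra, Sat evening→Reyes+Ito.
Total: 128 + 128 + 120 + 116 + 118 + 118 + 118 + 120 + 116 + 130 = £1212.

£1212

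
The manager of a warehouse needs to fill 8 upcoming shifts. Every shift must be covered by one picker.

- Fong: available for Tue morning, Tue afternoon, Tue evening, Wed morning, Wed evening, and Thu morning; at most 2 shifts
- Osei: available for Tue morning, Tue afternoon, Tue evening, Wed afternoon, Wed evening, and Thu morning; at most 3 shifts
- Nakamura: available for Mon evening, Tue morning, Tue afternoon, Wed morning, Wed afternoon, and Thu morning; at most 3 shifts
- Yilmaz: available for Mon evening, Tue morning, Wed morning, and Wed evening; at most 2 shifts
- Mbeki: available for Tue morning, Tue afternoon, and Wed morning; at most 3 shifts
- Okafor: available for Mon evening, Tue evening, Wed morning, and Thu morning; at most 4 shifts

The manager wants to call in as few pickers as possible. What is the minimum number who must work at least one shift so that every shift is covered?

3

8 slots to fill and no one can take more than 4, so at least ⌈8/4⌉ = 2 pickers are needed.
Any 2 pickers together have capacity at most 4+3 = 7 < 8 slots, so 2 can never suffice.
Fong, Osei, and Nakamura alone can cover everything: Mon evening→Nakamura, Tue morning→Osei, Tue afternoon→Nakamura, Tue evening→Fong, Wed morning→Fong, Wed afternoon→Osei, Wed evening→Osei, Thu morning→Nakamura.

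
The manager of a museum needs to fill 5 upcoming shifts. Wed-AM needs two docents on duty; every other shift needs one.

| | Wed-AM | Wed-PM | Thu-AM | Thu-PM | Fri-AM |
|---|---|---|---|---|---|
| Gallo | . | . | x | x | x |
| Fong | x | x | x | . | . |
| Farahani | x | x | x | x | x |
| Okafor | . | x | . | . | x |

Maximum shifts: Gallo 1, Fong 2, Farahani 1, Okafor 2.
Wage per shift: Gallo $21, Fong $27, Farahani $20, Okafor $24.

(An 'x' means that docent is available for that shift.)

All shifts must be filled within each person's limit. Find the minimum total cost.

$143

Wed-AM can only be covered by Fong and Farahani, so that assignment is forced.
Picking the cheapest available docent for each shift independently would cost $127, but that ignores the shift limits.
An optimal schedule: Wed-AM→Fong+Farahani, Wed-PM→Okafor, Thu-AM→Fong, Thu-PM→Gallo, Fri-AM→Okafor.
Total: 27 + 20 + 24 + 27 + 21 + 24 = $143.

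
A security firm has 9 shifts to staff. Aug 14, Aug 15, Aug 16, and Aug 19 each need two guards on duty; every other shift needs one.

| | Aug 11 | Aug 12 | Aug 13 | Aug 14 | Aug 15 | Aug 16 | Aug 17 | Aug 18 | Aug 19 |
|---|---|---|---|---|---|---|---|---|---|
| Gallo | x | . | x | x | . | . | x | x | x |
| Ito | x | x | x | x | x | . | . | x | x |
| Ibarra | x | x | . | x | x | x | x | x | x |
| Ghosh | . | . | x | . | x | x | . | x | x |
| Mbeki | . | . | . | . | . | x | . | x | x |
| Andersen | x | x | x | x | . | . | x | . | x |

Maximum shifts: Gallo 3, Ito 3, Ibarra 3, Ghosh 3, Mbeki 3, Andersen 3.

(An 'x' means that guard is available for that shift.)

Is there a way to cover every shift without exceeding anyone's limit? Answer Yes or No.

Yes

One valid schedule: Aug 11→Gallo, Aug 12→Ito, Aug 13→Gallo, Aug 14→Ibarra+Andersen, Aug 15→Ito+Ibarra, Aug 16→Ibarra+Ghosh, Aug 17→Gallo, Aug 18→Ito, Aug 19→Ghosh+Mbeki.
Loads: Gallo 3/3, Ito 3/3, Ibarra 3/3, Ghosh 2/3, Mbeki 1/3, Andersen 1/3 — all within limits.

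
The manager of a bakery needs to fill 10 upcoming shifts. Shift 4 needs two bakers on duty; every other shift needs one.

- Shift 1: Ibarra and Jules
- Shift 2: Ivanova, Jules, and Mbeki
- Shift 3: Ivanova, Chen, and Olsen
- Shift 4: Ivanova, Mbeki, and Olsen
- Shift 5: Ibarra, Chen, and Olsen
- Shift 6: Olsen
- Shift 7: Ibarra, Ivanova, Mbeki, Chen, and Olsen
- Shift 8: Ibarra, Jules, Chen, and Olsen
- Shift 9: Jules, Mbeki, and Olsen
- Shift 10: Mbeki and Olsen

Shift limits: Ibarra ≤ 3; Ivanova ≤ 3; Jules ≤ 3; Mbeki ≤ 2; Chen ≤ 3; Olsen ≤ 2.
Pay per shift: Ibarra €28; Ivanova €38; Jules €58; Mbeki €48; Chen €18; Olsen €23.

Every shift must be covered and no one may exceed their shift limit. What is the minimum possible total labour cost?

Shift 6 can only be covered by Olsen, so that assignment is forced.
Picking the cheapest available baker for each shift independently would cost €268, but that ignores the shift limits.
An optimal schedule: Shift 1→Ibarra, Shift 2→Ivanova, Shift 3→Chen, Shift 4→Ivanova+Mbeki, Shift 5→Chen, Shift 6→Olsen, Shift 7→Ibarra, Shift 8→Chen, Shift 9→Mbeki, Shift 10→Olsen.
Total: 28 + 38 + 18 + 38 + 48 + 18 + 23 + 28 + 18 + 48 + 23 = €328.

€328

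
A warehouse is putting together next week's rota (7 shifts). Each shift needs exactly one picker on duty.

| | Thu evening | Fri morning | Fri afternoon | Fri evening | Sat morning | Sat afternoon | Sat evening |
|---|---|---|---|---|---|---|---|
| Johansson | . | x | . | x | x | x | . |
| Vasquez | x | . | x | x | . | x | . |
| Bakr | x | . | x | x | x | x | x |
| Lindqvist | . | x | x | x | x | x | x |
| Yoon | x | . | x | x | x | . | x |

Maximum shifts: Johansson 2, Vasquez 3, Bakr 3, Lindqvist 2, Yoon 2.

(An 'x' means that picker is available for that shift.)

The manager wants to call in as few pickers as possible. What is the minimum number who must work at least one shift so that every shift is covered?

7 slots to fill and no one can take more than 3, so at least ⌈7/3⌉ = 3 pickers are needed.
Johansson, Vasquez, and Bakr alone can cover everything: Thu evening→Vasquez, Fri morning→Johansson, Fri afternoon→Vasquez, Fri evening→Vasquez, Sat morning→Johansson, Sat afternoon→Bakr, Sat evening→Bakr.

3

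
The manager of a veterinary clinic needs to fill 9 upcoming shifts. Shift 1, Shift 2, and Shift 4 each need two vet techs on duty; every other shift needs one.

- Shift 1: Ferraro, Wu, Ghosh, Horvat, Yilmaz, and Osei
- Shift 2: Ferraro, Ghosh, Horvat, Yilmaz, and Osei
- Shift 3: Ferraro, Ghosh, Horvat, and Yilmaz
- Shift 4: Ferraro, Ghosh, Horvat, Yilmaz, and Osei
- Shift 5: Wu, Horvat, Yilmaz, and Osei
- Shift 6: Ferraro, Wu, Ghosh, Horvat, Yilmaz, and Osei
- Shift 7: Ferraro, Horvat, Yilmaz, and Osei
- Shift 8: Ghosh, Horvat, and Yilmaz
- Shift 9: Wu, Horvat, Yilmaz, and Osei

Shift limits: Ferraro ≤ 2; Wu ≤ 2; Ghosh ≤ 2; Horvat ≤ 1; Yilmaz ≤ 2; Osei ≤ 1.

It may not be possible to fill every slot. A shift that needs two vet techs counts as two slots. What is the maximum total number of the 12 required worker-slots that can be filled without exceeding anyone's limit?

Total capacity across all vet techs is 2+2+2+1+2+1 = 10, and 12 slots are needed, so at most 10 can be filled.
An assignment achieving 10: Shift 1→Yilmaz, Shift 2→Ghosh+Horvat, Shift 3→Ferraro, Shift 4→Yilmaz+Osei, Shift 5→Wu, Shift 7→Ferraro, Shift 8→Ghosh, Shift 9→Wu.
Loads: Ferraro 2/2, Wu 2/2, Ghosh 2/2, Horvat 1/1, Yilmaz 2/2, Osei 1/1.

10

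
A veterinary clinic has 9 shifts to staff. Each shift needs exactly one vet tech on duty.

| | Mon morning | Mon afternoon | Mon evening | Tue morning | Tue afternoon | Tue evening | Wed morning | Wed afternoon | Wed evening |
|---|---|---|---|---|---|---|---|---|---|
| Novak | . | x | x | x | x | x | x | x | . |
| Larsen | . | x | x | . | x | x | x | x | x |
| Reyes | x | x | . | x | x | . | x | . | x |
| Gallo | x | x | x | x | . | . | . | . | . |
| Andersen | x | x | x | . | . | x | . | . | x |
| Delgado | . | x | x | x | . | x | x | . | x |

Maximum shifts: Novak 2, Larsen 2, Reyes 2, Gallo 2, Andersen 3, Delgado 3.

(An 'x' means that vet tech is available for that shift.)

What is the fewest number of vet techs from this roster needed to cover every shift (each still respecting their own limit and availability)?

9 slots to fill and no one can take more than 3, so at least ⌈9/3⌉ = 3 vet techs are needed.
Any 3 vet techs together have capacity at most 3+3+2 = 8 < 9 slots, so 3 can never suffice.
Novak, Larsen, Reyes, and Andersen alone can cover everything: Mon morning→Reyes, Mon afternoon→Andersen, Mon evening→Larsen, Tue morning→Novak, Tue afternoon→Larsen, Tue evening→Andersen, Wed morning→Reyes, Wed afternoon→Novak, Wed evening→Andersen.

4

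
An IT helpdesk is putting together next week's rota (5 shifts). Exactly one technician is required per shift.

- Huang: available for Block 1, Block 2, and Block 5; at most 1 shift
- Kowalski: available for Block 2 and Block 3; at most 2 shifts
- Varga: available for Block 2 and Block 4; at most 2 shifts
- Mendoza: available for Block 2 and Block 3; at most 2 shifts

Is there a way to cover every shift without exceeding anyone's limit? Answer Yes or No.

Total capacity is 7 and 5 slots are needed, so capacity alone doesn't rule it out.
Shifts {Block 1, Block 5} need 2 worker-slots in total, but the technicians available for any of those shifts (Huang) can supply at most 1 among them. So no valid schedule exists.

No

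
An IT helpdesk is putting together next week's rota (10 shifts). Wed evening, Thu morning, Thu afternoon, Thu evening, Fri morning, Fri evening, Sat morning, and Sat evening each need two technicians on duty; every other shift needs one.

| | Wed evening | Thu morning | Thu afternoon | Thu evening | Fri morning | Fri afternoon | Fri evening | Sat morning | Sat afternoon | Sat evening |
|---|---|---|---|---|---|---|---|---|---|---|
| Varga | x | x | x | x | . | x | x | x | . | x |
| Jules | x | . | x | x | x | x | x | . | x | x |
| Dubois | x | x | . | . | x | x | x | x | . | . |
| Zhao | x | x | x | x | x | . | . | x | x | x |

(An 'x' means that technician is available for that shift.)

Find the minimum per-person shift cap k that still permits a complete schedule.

With 4 technicians and 18 worker-slots to fill, someone must work at least ⌈18/4⌉ = 5 shifts, so k ≥ 5.
k = 5 works: Wed evening→Dubois+Zhao, Thu morning→Varga+Dubois, Thu afternoon→Varga+Jules, Thu evening→Varga+Jules, Fri morning→Jules+Dubois, Fri afternoon→Varga, Fri evening→Varga+Dubois, Sat morning→Dubois+Zhao, Sat afternoon→Jules, Sat evening→Jules+Zhao.
Loads: Varga 5, Jules 5, Dubois 5, Zhao 3 — all ≤ 5.

5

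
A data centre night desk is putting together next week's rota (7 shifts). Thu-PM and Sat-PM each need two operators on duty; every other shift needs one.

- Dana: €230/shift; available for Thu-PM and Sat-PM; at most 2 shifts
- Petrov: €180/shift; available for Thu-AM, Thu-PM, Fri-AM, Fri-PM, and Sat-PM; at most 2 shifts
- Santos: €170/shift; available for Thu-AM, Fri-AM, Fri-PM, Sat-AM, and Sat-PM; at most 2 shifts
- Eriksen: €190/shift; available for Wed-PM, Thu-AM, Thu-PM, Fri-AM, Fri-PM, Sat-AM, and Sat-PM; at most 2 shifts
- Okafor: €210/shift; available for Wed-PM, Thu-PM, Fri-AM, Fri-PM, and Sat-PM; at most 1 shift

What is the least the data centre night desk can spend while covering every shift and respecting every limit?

€1750

Picking the cheapest available operator for each shift independently would cost €1590, but that ignores the shift limits.
An optimal schedule: Wed-PM→Eriksen, Thu-AM→Petrov, Thu-PM→Dana+Eriksen, Fri-AM→Petrov, Fri-PM→Santos, Sat-AM→Santos, Sat-PM→Dana+Okafor.
Total: 190 + 180 + 230 + 190 + 180 + 170 + 170 + 230 + 210 = €1750.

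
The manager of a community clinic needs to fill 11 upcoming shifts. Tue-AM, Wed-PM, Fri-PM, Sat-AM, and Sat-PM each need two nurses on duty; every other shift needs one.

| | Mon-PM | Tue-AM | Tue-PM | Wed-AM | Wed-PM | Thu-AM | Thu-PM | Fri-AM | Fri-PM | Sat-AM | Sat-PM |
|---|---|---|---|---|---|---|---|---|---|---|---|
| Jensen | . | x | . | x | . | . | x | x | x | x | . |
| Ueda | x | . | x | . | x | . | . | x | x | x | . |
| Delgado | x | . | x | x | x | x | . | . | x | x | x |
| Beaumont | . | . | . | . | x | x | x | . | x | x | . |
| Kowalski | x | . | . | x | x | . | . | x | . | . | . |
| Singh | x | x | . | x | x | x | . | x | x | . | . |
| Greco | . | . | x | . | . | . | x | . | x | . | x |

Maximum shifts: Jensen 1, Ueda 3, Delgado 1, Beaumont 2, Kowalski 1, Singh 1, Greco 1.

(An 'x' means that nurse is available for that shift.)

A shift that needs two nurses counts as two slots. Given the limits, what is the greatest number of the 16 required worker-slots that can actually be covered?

Total capacity across all nurses is 1+3+1+2+1+1+1 = 10, and 16 slots are needed, so at most 10 can be filled.
An assignment achieving 10: Mon-PM→Ueda, Tue-AM→Jensen+Singh, Tue-PM→Ueda, Wed-AM→Kowalski, Thu-AM→Beaumont, Thu-PM→Beaumont, Fri-AM→Ueda, Sat-PM→Delgado+Greco.
Loads: Jensen 1/1, Ueda 3/3, Delgado 1/1, Beaumont 2/2, Kowalski 1/1, Singh 1/1, Greco 1/1.

10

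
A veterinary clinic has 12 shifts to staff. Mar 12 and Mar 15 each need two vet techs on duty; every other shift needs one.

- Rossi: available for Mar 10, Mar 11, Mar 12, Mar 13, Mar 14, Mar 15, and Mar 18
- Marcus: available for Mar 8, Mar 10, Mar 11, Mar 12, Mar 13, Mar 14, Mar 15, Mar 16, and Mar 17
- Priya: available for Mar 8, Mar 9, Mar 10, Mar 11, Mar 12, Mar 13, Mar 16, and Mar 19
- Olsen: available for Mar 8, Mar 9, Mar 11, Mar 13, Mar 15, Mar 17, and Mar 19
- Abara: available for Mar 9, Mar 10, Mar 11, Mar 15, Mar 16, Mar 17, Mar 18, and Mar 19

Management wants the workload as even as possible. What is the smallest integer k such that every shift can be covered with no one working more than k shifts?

With 5 vet techs and 14 worker-slots to fill, someone must work at least ⌈14/5⌉ = 3 shifts, so k ≥ 3.
k = 3 works: Mar 8→Marcus, Mar 9→Priya, Mar 10→Priya, Mar 11→Abara, Mar 12→Rossi+Marcus, Mar 13→Olsen, Mar 14→Rossi, Mar 15→Olsen+Abara, Mar 16→Marcus, Mar 17→Olsen, Mar 18→Rossi, Mar 19→Priya.
Loads: Rossi 3, Marcus 3, Priya 3, Olsen 3, Abara 2 — all ≤ 3.

3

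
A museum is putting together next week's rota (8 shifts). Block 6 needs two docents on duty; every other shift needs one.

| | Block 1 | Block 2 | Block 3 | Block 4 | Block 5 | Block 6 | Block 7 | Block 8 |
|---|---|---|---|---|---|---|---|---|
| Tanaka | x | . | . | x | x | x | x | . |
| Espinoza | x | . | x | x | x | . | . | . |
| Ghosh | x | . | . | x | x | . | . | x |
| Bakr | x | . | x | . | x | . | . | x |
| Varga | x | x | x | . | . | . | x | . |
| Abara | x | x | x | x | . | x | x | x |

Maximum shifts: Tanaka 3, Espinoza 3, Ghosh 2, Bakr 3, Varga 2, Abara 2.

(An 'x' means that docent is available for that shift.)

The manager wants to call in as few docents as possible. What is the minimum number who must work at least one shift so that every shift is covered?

9 slots to fill and no one can take more than 3, so at least ⌈9/3⌉ = 3 docents are needed.
No set of 3 docents can cover every shift (each such set leaves at least one shift with no one available or exceeds a cap).
Tanaka, Espinoza, Ghosh, and Abara alone can cover everything: Block 1→Espinoza, Block 2→Abara, Block 3→Espinoza, Block 4→Espinoza, Block 5→Tanaka, Block 6→Tanaka+Abara, Block 7→Tanaka, Block 8→Ghosh.

4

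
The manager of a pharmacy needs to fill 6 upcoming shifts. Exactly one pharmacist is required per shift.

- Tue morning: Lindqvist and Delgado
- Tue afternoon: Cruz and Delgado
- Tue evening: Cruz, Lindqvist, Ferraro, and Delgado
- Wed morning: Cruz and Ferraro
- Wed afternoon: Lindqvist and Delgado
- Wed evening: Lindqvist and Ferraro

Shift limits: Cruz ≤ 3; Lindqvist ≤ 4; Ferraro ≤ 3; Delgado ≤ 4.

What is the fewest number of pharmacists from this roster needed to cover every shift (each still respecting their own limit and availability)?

6 slots to fill and no one can take more than 4, so at least ⌈6/4⌉ = 2 pharmacists are needed.
Cruz and Lindqvist alone can cover everything: Tue morning→Lindqvist, Tue afternoon→Cruz, Tue evening→Cruz, Wed morning→Cruz, Wed afternoon→Lindqvist, Wed evening→Lindqvist.

2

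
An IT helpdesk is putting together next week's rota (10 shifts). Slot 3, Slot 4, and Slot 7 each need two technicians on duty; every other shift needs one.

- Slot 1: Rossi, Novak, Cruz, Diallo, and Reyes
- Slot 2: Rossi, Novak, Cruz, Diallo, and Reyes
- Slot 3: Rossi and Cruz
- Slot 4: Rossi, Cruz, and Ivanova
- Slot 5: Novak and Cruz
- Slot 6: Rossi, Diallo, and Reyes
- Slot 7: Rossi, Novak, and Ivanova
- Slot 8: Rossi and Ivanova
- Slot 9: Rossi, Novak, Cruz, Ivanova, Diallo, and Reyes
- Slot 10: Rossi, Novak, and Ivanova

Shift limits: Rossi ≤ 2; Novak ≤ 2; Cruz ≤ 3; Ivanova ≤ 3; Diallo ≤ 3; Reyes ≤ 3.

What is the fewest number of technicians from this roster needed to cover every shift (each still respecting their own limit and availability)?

13 slots to fill and no one can take more than 3, so at least ⌈13/3⌉ = 5 technicians are needed.
Rossi, Novak, Cruz, Ivanova, and Diallo alone can cover everything: Slot 1→Cruz, Slot 2→Diallo, Slot 3→Rossi+Cruz, Slot 4→Cruz+Ivanova, Slot 5→Novak, Slot 6→Diallo, Slot 7→Novak+Ivanova, Slot 8→Rossi, Slot 9→Diallo, Slot 10→Ivanova.

5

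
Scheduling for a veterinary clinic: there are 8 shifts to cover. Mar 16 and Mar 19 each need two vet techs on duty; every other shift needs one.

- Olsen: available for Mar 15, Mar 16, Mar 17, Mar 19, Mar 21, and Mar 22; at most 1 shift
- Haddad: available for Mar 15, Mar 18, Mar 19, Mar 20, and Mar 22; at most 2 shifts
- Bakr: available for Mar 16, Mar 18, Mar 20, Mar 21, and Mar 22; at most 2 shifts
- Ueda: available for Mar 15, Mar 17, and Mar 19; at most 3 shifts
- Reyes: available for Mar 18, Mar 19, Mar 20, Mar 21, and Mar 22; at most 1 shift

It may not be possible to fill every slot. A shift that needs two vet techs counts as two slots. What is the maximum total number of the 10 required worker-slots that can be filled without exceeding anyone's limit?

Total capacity across all vet techs is 1+2+2+3+1 = 9, and 10 slots are needed, so at most 9 can be filled.
An assignment achieving 9: Mar 15→Ueda, Mar 16→Olsen+Bakr, Mar 17→Ueda, Mar 18→Haddad, Mar 19→Ueda+Reyes, Mar 20→Haddad, Mar 21→Bakr.
Loads: Olsen 1/1, Haddad 2/2, Bakr 2/2, Ueda 3/3, Reyes 1/1.

9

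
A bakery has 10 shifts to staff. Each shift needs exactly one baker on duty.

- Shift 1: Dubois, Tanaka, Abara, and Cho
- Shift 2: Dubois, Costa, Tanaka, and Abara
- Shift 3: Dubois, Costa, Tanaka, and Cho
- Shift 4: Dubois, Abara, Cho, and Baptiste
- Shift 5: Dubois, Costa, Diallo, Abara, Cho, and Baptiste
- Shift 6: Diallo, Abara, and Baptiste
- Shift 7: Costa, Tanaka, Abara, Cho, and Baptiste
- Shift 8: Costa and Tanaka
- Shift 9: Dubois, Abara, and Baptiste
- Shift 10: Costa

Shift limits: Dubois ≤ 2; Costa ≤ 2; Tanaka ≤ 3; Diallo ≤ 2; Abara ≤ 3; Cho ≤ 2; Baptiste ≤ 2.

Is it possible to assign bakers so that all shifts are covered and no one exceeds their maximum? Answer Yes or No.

Shift 10 can only be covered by Costa, so that assignment is forced.
One valid schedule: Shift 1→Dubois, Shift 2→Tanaka, Shift 3→Tanaka, Shift 4→Abara, Shift 5→Diallo, Shift 6→Diallo, Shift 7→Tanaka, Shift 8→Costa, Shift 9→Dubois, Shift 10→Costa.
Loads: Dubois 2/2, Costa 2/2, Tanaka 3/3, Diallo 2/2, Abara 1/3, Cho 0/2, Baptiste 0/2 — all within limits.

Yes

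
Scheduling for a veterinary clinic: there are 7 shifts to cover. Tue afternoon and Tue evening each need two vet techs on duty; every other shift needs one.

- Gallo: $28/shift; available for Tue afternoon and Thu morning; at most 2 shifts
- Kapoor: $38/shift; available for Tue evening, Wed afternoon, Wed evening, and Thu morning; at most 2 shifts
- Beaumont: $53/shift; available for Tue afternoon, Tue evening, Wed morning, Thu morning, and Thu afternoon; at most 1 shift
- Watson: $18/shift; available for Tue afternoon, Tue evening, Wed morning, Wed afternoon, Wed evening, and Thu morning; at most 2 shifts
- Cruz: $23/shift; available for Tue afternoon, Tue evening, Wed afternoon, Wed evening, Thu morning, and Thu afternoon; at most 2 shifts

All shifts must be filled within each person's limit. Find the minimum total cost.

Picking the cheapest available vet tech for each shift independently would cost $177, but that ignores the shift limits.
An optimal schedule: Tue afternoon→Gallo+Watson, Tue evening→Watson+Cruz, Wed morning→Beaumont, Wed afternoon→Kapoor, Wed evening→Kapoor, Thu morning→Gallo, Thu afternoon→Cruz.
Total: 28 + 18 + 18 + 23 + 53 + 38 + 38 + 28 + 23 = $267.

$267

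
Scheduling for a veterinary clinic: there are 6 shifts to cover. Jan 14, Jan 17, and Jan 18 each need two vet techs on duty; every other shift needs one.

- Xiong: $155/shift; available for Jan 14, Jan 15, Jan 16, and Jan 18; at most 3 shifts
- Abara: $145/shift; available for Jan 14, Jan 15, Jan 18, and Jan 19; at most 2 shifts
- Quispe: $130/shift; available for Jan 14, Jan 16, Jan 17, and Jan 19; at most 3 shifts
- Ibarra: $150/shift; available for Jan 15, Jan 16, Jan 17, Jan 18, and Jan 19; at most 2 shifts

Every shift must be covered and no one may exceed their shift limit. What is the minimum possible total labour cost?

$1290

Jan 17 can only be covered by Quispe and Ibarra, so that assignment is forced.
Picking the cheapest available vet tech for each shift independently would cost $1255, but that ignores the shift limits.
An optimal schedule: Jan 14→Quispe+Abara, Jan 15→Abara, Jan 16→Xiong, Jan 17→Quispe+Ibarra, Jan 18→Ibarra+Xiong, Jan 19→Quispe.
Total: 130 + 145 + 145 + 155 + 130 + 150 + 150 + 155 + 130 = $1290.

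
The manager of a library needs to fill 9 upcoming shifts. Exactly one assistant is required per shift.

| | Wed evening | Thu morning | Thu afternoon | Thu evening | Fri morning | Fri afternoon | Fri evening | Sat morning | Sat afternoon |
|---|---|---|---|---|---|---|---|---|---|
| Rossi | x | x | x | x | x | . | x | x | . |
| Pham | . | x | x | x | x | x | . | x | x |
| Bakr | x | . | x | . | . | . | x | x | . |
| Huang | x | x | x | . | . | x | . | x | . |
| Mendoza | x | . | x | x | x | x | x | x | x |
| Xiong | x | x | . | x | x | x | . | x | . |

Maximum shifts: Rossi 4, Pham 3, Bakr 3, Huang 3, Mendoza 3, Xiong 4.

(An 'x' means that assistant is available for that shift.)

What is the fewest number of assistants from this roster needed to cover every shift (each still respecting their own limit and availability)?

3

9 slots to fill and no one can take more than 4, so at least ⌈9/4⌉ = 3 assistants are needed.
Rossi, Pham, and Bakr alone can cover everything: Wed evening→Rossi, Thu morning→Rossi, Thu afternoon→Pham, Thu evening→Rossi, Fri morning→Rossi, Fri afternoon→Pham, Fri evening→Bakr, Sat morning→Bakr, Sat afternoon→Pham.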